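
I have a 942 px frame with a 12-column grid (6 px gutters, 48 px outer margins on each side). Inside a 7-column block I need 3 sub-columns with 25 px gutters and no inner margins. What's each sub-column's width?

Outer content = 942 − 2·48 = 846 px.
12 columns + 11 gutters: 12c + 11·6 = 846.
12c = 846 − 66 = 780, so c = 65 px.
7 columns plus 6 gutters: 455 + 36 = 491 px.
3 columns + 2 gutters: 3d + 2·25 = 491.
3d = 491 − 50 = 441, so d = 147 px.

147 px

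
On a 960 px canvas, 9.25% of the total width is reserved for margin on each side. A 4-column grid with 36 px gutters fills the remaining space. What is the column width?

960 × (1 − 2·9.25%) = 960 × 81.5% = 782.4 px for the columns.
Subtracting 3 gutters of 36 leaves 674.4 for 4 columns, so c = 168.6 px.

168.6 px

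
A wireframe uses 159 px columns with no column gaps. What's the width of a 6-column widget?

With no column gaps, 6 columns span 6·159 = 954 px.

954 px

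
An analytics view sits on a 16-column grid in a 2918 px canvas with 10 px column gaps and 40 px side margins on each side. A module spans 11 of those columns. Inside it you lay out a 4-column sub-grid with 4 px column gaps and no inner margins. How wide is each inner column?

484 px

Take off 80 px of margins, leaving 2838 px.
16 columns + 15 column gaps: 16c + 15·10 = 2838.
16c = 2838 − 150 = 2688, so c = 168 px.
11-column span = 11·168 + 10·10 = 1948 px.
Subtracting 3 column gaps of 4 leaves 1936 for 4 columns, so d = 484 px.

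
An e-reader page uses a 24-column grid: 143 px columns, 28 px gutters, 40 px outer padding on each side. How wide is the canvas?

4156 px

Total width: 2·40 + 24·143 + 23·28 = 4156 px.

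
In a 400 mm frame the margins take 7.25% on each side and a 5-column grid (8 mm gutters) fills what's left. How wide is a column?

62 mm

Each margin = 7.25% of 400 = 29 mm; content = 400 − 2·29 = 342 mm.
5 columns + 4 gutters: 5c + 4·8 = 342.
5c = 342 − 32 = 310, so c = 62 mm.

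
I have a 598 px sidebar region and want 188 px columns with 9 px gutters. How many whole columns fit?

k columns need k·188 + (k−1)·9 = k·197 − 9.
k·197 − 9 ≤ 598 → k ≤ 607 / 197 ≈ 3.08, so k = 3.

3 columns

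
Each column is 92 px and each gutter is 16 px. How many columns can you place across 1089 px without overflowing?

10 columns

10 columns: 10·92 + 9·16 = 1064 px ≤ 1089.
11 columns: 1172 px > 1089. So 10.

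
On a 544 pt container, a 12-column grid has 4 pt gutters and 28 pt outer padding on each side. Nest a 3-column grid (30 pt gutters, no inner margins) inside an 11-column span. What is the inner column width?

129 pt

Outer content = 544 − 2·28 = 488 pt.
12c + 11·4 = 488 → 12c = 444 → c = 37 pt.
11-column span = 11·37 + 10·4 = 447 pt.
447 − 2·30 = 387; ÷3 gives d = 129 pt.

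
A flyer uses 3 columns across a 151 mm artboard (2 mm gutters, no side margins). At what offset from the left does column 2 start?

51 mm

Subtracting 2 gutters of 2 leaves 147 for 3 columns, so c = 49 mm.
No margin, so column 2 starts at 1·(column + gutter) = 1·51 = 51 mm.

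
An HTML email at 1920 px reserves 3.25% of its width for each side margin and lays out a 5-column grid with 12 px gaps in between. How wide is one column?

Margins: 3.25% × 1920 = 62.4 px each, so content = 1920 − 124.8 = 1795.2 px.
Subtracting 4 gaps of 12 leaves 1747.2 for 5 columns, so c = 349.44 px.

349.44 px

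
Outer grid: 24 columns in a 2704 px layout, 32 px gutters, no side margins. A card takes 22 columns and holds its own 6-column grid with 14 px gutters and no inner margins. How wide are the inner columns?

24c + 23·32 = 2704 → 24c = 1968 → c = 82 px.
Span of 22: 22·82 + 21·32 = 1804 + 672 = 2476 px.
Subtracting 5 gutters of 14 leaves 2406 for 6 columns, so d = 401 px.

401 px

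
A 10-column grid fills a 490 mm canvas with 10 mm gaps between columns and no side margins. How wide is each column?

40 mm

10c + 9·10 = 490 → 10c = 400 → c = 40 mm.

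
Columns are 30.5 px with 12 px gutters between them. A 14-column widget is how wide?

583 px

Span of 14: 14·30.5 + 13·12 = 427 + 156 = 583 px.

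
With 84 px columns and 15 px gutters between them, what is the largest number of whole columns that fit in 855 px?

8 columns

Each extra column adds 84 + 15 = 99 px.
(855 + 15) / 99 = 8.79, so 8 columns fit.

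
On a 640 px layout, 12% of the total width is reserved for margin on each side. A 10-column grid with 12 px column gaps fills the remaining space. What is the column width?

37.84 px

640 × (1 − 2·12%) = 640 × 76% = 486.4 px for the columns.
486.4 − 9·12 = 378.4; ÷10 gives c = 37.84 px.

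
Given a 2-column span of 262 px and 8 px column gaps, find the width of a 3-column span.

262 − 1·8 = 254; ÷2 gives c = 127 px.
Span of 3: 3·127 + 2·8 = 381 + 16 = 397 px.

397 px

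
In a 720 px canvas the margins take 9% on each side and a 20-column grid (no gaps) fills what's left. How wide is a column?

29.52 px

Margins: 9% × 720 = 64.8 px each, so content = 720 − 129.6 = 590.4 px.
With no gaps, each column is 590.4/20 = 29.52 px.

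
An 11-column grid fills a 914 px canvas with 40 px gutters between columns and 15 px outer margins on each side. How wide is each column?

44 px

Inside the margins: 914 − 30 = 884 px.
11 columns + 10 gutters: 11c + 10·40 = 884.
11c = 884 − 400 = 484, so c = 44 px.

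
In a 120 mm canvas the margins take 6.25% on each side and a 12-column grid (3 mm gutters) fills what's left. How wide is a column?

Each margin = 6.25% of 120 = 7.5 mm; content = 120 − 2·7.5 = 105 mm.
12 columns + 11 gutters: 12c + 11·3 = 105.
12c = 105 − 33 = 72, so c = 6 mm.

6 mm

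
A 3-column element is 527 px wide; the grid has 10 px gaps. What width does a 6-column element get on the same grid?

3 columns + 2 gaps: 3c + 2·10 = 527.
3c = 527 − 20 = 507, so c = 169 px.
Span of 6: 6·169 + 5·10 = 1014 + 50 = 1064 px.

1064 px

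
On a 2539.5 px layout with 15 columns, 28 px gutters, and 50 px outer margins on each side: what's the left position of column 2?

Subtract both margins: 2539.5 − 2·50 = 2439.5 px.
15 columns + 14 gutters: 15c + 14·28 = 2439.5.
15c = 2439.5 − 392 = 2047.5, so c = 136.5 px.
Before column 2: the margin + 1 column + 1 gutter.
Offset = 50 + 1·(136.5 + 28) = 50 + 164.5 = 214.5 px.

214.5 px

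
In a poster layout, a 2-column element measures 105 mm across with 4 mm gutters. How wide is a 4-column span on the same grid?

2 columns + 1 gutter: 2c + 1·4 = 105.
2c = 105 − 4 = 101, so c = 50.5 mm.
4-column span = 4·50.5 + 3·4 = 214 mm.

214 mm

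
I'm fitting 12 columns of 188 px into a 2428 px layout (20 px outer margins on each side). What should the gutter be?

Content width = 2428 − 2·20 = 2388 px.
12 columns take 12·188 = 2256 px; remaining 132 splits into 11 gutters.
g = 132 / 11 = 12 px.

12 px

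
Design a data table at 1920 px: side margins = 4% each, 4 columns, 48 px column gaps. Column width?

405.6 px

Each margin = 4% of 1920 = 76.8 px; content = 1920 − 2·76.8 = 1766.4 px.
Subtracting 3 column gaps of 48 leaves 1622.4 for 4 columns, so c = 405.6 px.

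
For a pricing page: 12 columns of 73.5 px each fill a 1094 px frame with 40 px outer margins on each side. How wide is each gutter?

Content width = 1094 − 2·40 = 1014 px.
12 columns take 12·73.5 = 882 px; remaining 132 splits into 11 gutters.
g = 132 / 11 = 12 px.

12 px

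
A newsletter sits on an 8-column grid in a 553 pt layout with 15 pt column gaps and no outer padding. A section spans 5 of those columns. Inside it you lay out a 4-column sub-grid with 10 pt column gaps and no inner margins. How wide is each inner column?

8c + 7·15 = 553 → 8c = 448 → c = 56 pt.
Span of 5: 5·56 + 4·15 = 280 + 60 = 340 pt.
4d + 3·10 = 340 → 4d = 310 → d = 77.5 pt.

77.5 pt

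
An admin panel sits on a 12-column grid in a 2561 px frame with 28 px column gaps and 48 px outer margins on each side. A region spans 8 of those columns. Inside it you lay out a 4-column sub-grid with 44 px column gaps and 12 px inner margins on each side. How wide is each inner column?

Take off 96 px of margins, leaving 2465 px.
Subtracting 11 column gaps of 28 leaves 2157 for 12 columns, so c = 179.75 px.
8-column span = 8·179.75 + 7·28 = 1634 px.
Inner content = 1634 − 2·12 = 1610 px.
4d + 3·44 = 1610 → 4d = 1478 → d = 369.5 px.

369.5 px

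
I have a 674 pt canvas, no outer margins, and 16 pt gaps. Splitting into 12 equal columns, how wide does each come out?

41.5 pt

12 columns + 11 gaps: 12c + 11·16 = 674.
12c = 674 − 176 = 498, so c = 41.5 pt.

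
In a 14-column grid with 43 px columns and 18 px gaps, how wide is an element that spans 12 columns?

12 columns plus 11 gaps: 516 + 198 = 714 px.

714 px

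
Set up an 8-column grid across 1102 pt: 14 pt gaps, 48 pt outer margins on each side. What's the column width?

Subtract both margins: 1102 − 2·48 = 1006 pt.
Subtracting 7 gaps of 14 leaves 908 for 8 columns, so c = 113.5 pt.

113.5 pt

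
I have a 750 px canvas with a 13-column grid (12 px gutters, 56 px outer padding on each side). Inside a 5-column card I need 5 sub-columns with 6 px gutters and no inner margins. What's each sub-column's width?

Subtract both margins: 750 − 2·56 = 638 px.
638 − 12·12 = 494; ÷13 gives c = 38 px.
Span of 5: 5·38 + 4·12 = 190 + 48 = 238 px.
Subtracting 4 gutters of 6 leaves 214 for 5 columns, so d = 42.8 px.

42.8 px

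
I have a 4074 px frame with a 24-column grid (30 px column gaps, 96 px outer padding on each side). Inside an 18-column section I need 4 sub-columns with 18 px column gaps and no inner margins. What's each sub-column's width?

Take off 192 px of margins, leaving 3882 px.
3882 − 23·30 = 3192; ÷24 gives c = 133 px.
18-column span = 18·133 + 17·30 = 2904 px.
4 columns + 3 column gaps: 4d + 3·18 = 2904.
4d = 2904 − 54 = 2850, so d = 712.5 px.

712.5 px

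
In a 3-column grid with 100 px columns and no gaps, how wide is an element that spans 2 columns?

2-column span = 2·100 = 200 px.

200 px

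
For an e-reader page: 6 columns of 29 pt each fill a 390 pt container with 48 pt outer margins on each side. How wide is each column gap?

Content width = 390 − 2·48 = 294 pt.
6·29 + 5g = 294 → 5g = 120 → g = 24 pt.

24 pt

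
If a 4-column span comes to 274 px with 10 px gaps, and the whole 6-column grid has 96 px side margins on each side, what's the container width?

Subtracting 3 gaps of 10 leaves 244 for 4 columns, so c = 61 px.
Total width: 2·96 + 6·61 + 5·10 = 608 px.

608 px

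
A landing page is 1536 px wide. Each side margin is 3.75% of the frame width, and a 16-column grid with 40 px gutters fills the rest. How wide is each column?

51.3 px

1536 × (1 − 2·3.75%) = 1536 × 92.5% = 1420.8 px for the columns.
Subtracting 15 gutters of 40 leaves 820.8 for 16 columns, so c = 51.3 px.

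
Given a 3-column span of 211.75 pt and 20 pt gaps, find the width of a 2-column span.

211.75 − 2·20 = 171.75; ÷3 gives c = 57.25 pt.
2-column span = 2·57.25 + 1·20 = 134.5 pt.

134.5 pt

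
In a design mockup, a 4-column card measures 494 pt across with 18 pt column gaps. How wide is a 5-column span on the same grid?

4c + 3·18 = 494 → 4c = 440 → c = 110 pt.
5-column span = 5·110 + 4·18 = 622 pt.

622 pt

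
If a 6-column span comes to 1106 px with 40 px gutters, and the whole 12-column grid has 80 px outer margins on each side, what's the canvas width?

Subtracting 5 gutters of 40 leaves 906 for 6 columns, so c = 151 px.
Total width: 2·80 + 12·151 + 11·40 = 2412 px.

2412 px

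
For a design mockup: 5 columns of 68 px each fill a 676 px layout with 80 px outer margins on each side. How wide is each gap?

44 px

Subtract both margins: 676 − 2·80 = 516 px.
5 columns take 5·68 = 340 px; remaining 176 splits into 4 gaps.
g = 176 / 4 = 44 px.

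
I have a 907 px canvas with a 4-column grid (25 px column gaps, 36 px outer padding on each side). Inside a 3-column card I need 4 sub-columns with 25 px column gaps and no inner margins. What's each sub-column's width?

136.25 px

Inside the margins: 907 − 72 = 835 px.
Subtracting 3 column gaps of 25 leaves 760 for 4 columns, so c = 190 px.
Span of 3: 3·190 + 2·25 = 570 + 50 = 620 px.
4d + 3·25 = 620 → 4d = 545 → d = 136.25 px.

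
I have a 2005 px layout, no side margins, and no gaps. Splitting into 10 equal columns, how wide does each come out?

With no gaps, each column is 2005/10 = 200.5 px.

200.5 px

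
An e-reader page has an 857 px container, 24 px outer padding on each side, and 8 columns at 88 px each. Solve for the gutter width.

Inside the margins: 857 − 48 = 809 px.
Columns use 704 px, leaving 105 px across 7 gutters = 15 px each.

15 px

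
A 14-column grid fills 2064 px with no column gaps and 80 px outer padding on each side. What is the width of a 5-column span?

Take off 160 px of margins, leaving 1904 px.
14c = 1904 → c = 136 px.
5-column span = 5·136 = 680 px.

680 px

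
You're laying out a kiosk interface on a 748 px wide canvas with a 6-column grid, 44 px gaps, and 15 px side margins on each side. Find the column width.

83 px

Subtract both margins: 748 − 2·15 = 718 px.
6c + 5·44 = 718 → 6c = 498 → c = 83 px.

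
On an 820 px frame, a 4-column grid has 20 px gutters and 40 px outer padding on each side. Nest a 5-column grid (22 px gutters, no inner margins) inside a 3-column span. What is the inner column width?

92.4 px

Inside the margins: 820 − 80 = 740 px.
4c + 3·20 = 740 → 4c = 680 → c = 170 px.
3-column span = 3·170 + 2·20 = 550 px.
550 − 4·22 = 462; ÷5 gives d = 92.4 px.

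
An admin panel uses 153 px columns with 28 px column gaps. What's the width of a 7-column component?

Span of 7: 7·153 + 6·28 = 1071 + 168 = 1239 px.

1239 px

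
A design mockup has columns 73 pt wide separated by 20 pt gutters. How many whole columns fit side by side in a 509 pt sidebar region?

5 columns

k columns need k·73 + (k−1)·20 = k·93 − 20.
k·93 − 20 ≤ 509 → k ≤ 529 / 93 ≈ 5.69, so k = 5.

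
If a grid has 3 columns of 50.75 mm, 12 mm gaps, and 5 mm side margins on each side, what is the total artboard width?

186.25 mm

Adding margins, columns and gutters: 10 + 152.25 + 24 = 186.25 mm.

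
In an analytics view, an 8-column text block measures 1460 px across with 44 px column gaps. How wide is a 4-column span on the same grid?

8 columns + 7 column gaps: 8c + 7·44 = 1460.
8c = 1460 − 308 = 1152, so c = 144 px.
4-column span = 4·144 + 3·44 = 708 px.

708 px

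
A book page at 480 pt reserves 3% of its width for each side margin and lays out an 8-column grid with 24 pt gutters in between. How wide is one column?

35.4 pt

480 × (1 − 2·3%) = 480 × 94% = 451.2 pt for the columns.
451.2 − 7·24 = 283.2; ÷8 gives c = 35.4 pt.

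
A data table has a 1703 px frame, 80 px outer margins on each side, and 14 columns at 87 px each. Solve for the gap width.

25 px

Subtract both margins: 1703 − 2·80 = 1543 px.
14·87 + 13g = 1543 → 13g = 325 → g = 25 px.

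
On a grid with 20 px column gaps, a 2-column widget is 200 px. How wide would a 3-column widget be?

Subtracting 1 column gap of 20 leaves 180 for 2 columns, so c = 90 px.
Span of 3: 3·90 + 2·20 = 270 + 40 = 310 px.

310 px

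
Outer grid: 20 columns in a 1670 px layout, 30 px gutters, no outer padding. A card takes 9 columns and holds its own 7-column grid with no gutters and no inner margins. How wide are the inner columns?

105 px

1670 − 19·30 = 1100; ÷20 gives c = 55 px.
9 columns plus 8 gutters: 495 + 240 = 735 px.
7d = 735 → d = 105 px.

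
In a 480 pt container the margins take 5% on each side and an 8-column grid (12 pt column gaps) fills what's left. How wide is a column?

43.5 pt

Each margin = 5% of 480 = 24 pt; content = 480 − 2·24 = 432 pt.
432 − 7·12 = 348; ÷8 gives c = 43.5 pt.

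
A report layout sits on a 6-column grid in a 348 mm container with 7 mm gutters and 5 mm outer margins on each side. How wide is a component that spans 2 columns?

Content width = 348 − 2·5 = 338 mm.
Subtracting 5 gutters of 7 leaves 303 for 6 columns, so c = 50.5 mm.
Span of 2: 2·50.5 + 1·7 = 101 + 7 = 108 mm.

108 mm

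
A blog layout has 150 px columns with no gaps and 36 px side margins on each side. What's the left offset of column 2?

186 px

Each column+gutter stride is 150 px; 1 of them past the 36 px margin is 36 + 150 = 186 px.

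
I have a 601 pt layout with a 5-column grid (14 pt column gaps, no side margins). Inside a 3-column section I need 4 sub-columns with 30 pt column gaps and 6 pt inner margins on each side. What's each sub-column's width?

601 − 4·14 = 545; ÷5 gives c = 109 pt.
3 columns plus 2 column gaps: 327 + 28 = 355 pt.
Inner content = 355 − 2·6 = 343 pt.
343 − 3·30 = 253; ÷4 gives d = 63.25 pt.

63.25 pt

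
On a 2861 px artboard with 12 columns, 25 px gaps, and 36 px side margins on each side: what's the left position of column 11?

Content = 2861 − 2·36 = 2789 px.
2789 − 11·25 = 2514; ÷12 gives c = 209.5 px.
Each column+gutter stride is 234.5 px; 10 of them past the 36 px margin is 36 + 2345 = 2381 px.

2381 px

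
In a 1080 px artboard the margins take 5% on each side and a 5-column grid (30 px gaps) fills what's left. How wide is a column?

Each margin = 5% of 1080 = 54 px; content = 1080 − 2·54 = 972 px.
5 columns + 4 gaps: 5c + 4·30 = 972.
5c = 972 − 120 = 852, so c = 170.4 px.

170.4 px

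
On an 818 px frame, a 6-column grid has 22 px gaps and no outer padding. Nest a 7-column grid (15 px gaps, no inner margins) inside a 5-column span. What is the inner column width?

Subtracting 5 gaps of 22 leaves 708 for 6 columns, so c = 118 px.
Span of 5: 5·118 + 4·22 = 590 + 88 = 678 px.
678 − 6·15 = 588; ÷7 gives d = 84 px.

84 px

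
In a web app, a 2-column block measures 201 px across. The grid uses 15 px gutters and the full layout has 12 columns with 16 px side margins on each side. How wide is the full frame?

1313 px

201 − 1·15 = 186; ÷2 gives c = 93 px.
Frame = 2·16 + 12·93 + 11·15 = 32 + 1116 + 165 = 1313 px.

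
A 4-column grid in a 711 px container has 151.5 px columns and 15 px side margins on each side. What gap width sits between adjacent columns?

25 px

Content width = 711 − 2·15 = 681 px.
4 columns take 4·151.5 = 606 px; remaining 75 splits into 3 gaps.
g = 75 / 3 = 25 px.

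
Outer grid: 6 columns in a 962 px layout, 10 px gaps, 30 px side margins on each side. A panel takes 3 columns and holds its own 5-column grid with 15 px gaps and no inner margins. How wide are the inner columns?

Take off 60 px of margins, leaving 902 px.
Subtracting 5 gaps of 10 leaves 852 for 6 columns, so c = 142 px.
3-column span = 3·142 + 2·10 = 446 px.
446 − 4·15 = 386; ÷5 gives d = 77.2 px.

77.2 px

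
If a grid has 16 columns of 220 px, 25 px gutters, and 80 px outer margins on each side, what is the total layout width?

4055 px

Adding margins, columns and gutters: 160 + 3520 + 375 = 4055 px.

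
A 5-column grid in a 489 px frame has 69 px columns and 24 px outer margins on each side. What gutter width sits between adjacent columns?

Inside the margins: 489 − 48 = 441 px.
5 columns take 5·69 = 345 px; remaining 96 splits into 4 gutters.
g = 96 / 4 = 24 px.

24 px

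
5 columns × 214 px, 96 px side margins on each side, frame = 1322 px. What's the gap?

Content width = 1322 − 2·96 = 1130 px.
Columns use 1070 px, leaving 60 px across 4 gaps = 15 px each.

15 px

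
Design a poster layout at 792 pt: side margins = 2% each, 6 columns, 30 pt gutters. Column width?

Each margin = 2% of 792 = 15.84 pt; content = 792 − 2·15.84 = 760.32 pt.
6 columns + 5 gutters: 6c + 5·30 = 760.32.
6c = 760.32 − 150 = 610.32, so c = 101.72 pt.

101.72 pt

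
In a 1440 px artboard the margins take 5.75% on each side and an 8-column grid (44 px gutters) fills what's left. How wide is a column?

120.8 px

Each margin = 5.75% of 1440 = 82.8 px; content = 1440 − 2·82.8 = 1274.4 px.
Subtracting 7 gutters of 44 leaves 966.4 for 8 columns, so c = 120.8 px.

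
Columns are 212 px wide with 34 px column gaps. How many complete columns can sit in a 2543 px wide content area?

10 columns

10 columns: 10·212 + 9·34 = 2426 px ≤ 2543.
11 columns: 2672 px > 2543. So 10.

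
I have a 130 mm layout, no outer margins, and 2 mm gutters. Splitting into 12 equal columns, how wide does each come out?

Subtracting 11 gutters of 2 leaves 108 for 12 columns, so c = 9 mm.

9 mm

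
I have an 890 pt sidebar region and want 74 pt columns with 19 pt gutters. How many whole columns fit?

9 columns: 9·74 + 8·19 = 818 pt ≤ 890.
10 columns: 911 pt > 890. So 9.

9 columns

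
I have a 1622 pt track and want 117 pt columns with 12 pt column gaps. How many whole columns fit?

12 columns

k columns need k·117 + (k−1)·12 = k·129 − 12.
k·129 − 12 ≤ 1622 → k ≤ 1634 / 129 ≈ 12.67, so k = 12.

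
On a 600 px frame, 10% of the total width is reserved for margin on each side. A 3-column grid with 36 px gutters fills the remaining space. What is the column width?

Each margin = 10% of 600 = 60 px; content = 600 − 2·60 = 480 px.
3 columns + 2 gutters: 3c + 2·36 = 480.
3c = 480 − 72 = 408, so c = 136 px.

136 px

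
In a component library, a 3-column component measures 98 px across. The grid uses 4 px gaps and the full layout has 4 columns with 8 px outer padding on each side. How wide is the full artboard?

Subtracting 2 gaps of 4 leaves 90 for 3 columns, so c = 30 px.
Artboard = 2·8 + 4·30 + 3·4 = 16 + 120 + 12 = 148 px.

148 px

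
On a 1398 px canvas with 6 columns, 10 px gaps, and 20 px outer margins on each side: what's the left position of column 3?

476 px

Subtract both margins: 1398 − 2·20 = 1358 px.
6 columns + 5 gaps: 6c + 5·10 = 1358.
6c = 1358 − 50 = 1308, so c = 218 px.
Column 3 starts at margin + 2·(column + gutter) = 20 + 2·228 = 476 px.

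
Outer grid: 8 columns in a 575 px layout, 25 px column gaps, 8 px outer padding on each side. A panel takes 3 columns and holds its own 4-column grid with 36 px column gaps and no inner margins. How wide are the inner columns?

Subtract both margins: 575 − 2·8 = 559 px.
Subtracting 7 column gaps of 25 leaves 384 for 8 columns, so c = 48 px.
Span of 3: 3·48 + 2·25 = 144 + 50 = 194 px.
Subtracting 3 column gaps of 36 leaves 86 for 4 columns, so d = 21.5 px.

21.5 px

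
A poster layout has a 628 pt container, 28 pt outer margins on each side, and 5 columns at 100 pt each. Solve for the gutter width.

Content width = 628 − 2·28 = 572 pt.
5 columns take 5·100 = 500 pt; remaining 72 splits into 4 gutters.
g = 72 / 4 = 18 pt.

18 pt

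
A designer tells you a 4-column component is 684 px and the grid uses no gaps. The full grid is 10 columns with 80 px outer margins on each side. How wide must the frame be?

4c = 684 → c = 171 px.
Frame = 2·80 + 10·171 = 160 + 1710 = 1870 px.

1870 px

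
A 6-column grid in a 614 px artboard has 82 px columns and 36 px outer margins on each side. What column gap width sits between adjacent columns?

Inside the margins: 614 − 72 = 542 px.
6·82 + 5g = 542 → 5g = 50 → g = 10 px.

10 px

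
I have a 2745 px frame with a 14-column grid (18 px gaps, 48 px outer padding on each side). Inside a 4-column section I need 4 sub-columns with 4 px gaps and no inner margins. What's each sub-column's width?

Take off 96 px of margins, leaving 2649 px.
14c + 13·18 = 2649 → 14c = 2415 → c = 172.5 px.
4-column span = 4·172.5 + 3·18 = 744 px.
4d + 3·4 = 744 → 4d = 732 → d = 183 px.

183 px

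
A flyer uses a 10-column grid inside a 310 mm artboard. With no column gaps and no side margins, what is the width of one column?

31 mm

10c = 310 → c = 31 mm.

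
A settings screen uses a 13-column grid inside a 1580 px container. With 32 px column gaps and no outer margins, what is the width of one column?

Subtracting 12 column gaps of 32 leaves 1196 for 13 columns, so c = 92 px.

92 px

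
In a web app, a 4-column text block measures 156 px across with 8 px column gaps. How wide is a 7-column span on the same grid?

Subtracting 3 column gaps of 8 leaves 132 for 4 columns, so c = 33 px.
7-column span = 7·33 + 6·8 = 279 px.

279 px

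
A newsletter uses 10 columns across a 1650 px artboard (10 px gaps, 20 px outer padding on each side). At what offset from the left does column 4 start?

Take off 40 px of margins, leaving 1610 px.
10 columns + 9 gaps: 10c + 9·10 = 1610.
10c = 1610 − 90 = 1520, so c = 152 px.
Each column+gutter stride is 162 px; 3 of them past the 20 px margin is 20 + 486 = 506 px.

506 px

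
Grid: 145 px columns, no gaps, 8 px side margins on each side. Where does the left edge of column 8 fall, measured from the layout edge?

Column 8 starts at margin + 7·(column + gutter) = 8 + 7·145 = 1023 px.

1023 px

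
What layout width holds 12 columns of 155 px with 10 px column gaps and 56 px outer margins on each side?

Layout = 2·56 + 12·155 + 11·10 = 112 + 1860 + 110 = 2082 px.

2082 px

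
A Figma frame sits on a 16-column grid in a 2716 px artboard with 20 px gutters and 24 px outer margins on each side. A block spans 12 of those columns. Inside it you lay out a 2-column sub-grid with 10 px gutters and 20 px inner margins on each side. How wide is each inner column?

Subtract both margins: 2716 − 2·24 = 2668 px.
16c + 15·20 = 2668 → 16c = 2368 → c = 148 px.
12 columns plus 11 gutters: 1776 + 220 = 1996 px.
Inner content = 1996 − 2·20 = 1956 px.
Subtracting 1 gutter of 10 leaves 1946 for 2 columns, so d = 973 px.

973 px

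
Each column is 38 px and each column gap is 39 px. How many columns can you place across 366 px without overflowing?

k columns need k·38 + (k−1)·39 = k·77 − 39.
k·77 − 39 ≤ 366 → k ≤ 405 / 77 ≈ 5.26, so k = 5.

5 columns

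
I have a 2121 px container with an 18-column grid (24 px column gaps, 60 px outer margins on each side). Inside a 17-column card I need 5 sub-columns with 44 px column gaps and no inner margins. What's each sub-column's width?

Subtract both margins: 2121 − 2·60 = 2001 px.
Subtracting 17 column gaps of 24 leaves 1593 for 18 columns, so c = 88.5 px.
Span of 17: 17·88.5 + 16·24 = 1504.5 + 384 = 1888.5 px.
1888.5 − 4·44 = 1712.5; ÷5 gives d = 342.5 px.

342.5 px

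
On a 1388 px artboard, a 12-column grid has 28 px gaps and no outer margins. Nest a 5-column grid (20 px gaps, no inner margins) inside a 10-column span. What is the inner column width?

12 columns + 11 gaps: 12c + 11·28 = 1388.
12c = 1388 − 308 = 1080, so c = 90 px.
10 columns plus 9 gaps: 900 + 252 = 1152 px.
5 columns + 4 gaps: 5d + 4·20 = 1152.
5d = 1152 − 80 = 1072, so d = 214.4 px.

214.4 px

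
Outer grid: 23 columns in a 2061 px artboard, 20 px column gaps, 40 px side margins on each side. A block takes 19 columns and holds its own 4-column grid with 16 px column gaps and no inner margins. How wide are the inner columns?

396.25 px

Outer content = 2061 − 2·40 = 1981 px.
23 columns + 22 column gaps: 23c + 22·20 = 1981.
23c = 1981 − 440 = 1541, so c = 67 px.
19 columns plus 18 column gaps: 1273 + 360 = 1633 px.
4 columns + 3 column gaps: 4d + 3·16 = 1633.
4d = 1633 − 48 = 1585, so d = 396.25 px.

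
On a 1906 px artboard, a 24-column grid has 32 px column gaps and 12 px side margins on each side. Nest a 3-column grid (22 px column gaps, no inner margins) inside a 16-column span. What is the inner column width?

Outer content = 1906 − 2·12 = 1882 px.
1882 − 23·32 = 1146; ÷24 gives c = 47.75 px.
Span of 16: 16·47.75 + 15·32 = 764 + 480 = 1244 px.
3 columns + 2 column gaps: 3d + 2·22 = 1244.
3d = 1244 − 44 = 1200, so d = 400 px.

400 px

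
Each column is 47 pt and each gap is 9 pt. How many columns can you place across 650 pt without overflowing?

Each extra column adds 47 + 9 = 56 pt.
(650 + 9) / 56 = 11.77, so 11 columns fit.

11 columns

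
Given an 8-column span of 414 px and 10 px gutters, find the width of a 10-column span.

520 px

8 columns + 7 gutters: 8c + 7·10 = 414.
8c = 414 − 70 = 344, so c = 43 px.
Span of 10: 10·43 + 9·10 = 430 + 90 = 520 px.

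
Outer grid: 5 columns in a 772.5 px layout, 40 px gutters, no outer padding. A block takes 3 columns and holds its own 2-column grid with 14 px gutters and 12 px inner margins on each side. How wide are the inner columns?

Subtracting 4 gutters of 40 leaves 612.5 for 5 columns, so c = 122.5 px.
3-column span = 3·122.5 + 2·40 = 447.5 px.
Inner content = 447.5 − 2·12 = 423.5 px.
2d + 1·14 = 423.5 → 2d = 409.5 → d = 204.75 px.

204.75 px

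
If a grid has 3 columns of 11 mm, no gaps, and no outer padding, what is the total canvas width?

Total width: 3·11 = 33 mm.

33 mm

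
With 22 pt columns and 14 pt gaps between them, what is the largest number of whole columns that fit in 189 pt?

5 columns

5 columns: 5·22 + 4·14 = 166 pt ≤ 189.
6 columns: 202 pt > 189. So 5.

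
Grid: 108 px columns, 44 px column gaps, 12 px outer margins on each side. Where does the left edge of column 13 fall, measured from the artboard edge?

Each column+gutter stride is 152 px; 12 of them past the 12 px margin is 12 + 1824 = 1836 px.

1836 px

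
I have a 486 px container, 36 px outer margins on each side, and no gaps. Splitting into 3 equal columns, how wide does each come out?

138 px

Content width = 486 − 2·36 = 414 px.
414 / 3 = 138 px per column.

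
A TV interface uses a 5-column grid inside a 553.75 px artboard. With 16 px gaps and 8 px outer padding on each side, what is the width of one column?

Take off 16 px of margins, leaving 537.75 px.
5c + 4·16 = 537.75 → 5c = 473.75 → c = 94.75 px.

94.75 px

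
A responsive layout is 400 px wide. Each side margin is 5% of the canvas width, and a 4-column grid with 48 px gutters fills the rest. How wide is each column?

54 px

Margins: 5% × 400 = 20 px each, so content = 400 − 40 = 360 px.
4 columns + 3 gutters: 4c + 3·48 = 360.
4c = 360 − 144 = 216, so c = 54 px.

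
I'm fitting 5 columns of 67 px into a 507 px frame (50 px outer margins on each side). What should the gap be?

Inside the margins: 507 − 100 = 407 px.
5 columns take 5·67 = 335 px; remaining 72 splits into 4 gaps.
g = 72 / 4 = 18 px.

18 px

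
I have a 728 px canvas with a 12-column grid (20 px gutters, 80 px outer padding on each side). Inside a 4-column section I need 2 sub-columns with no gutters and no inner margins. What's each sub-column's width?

88 px

Outer content = 728 − 2·80 = 568 px.
12 columns + 11 gutters: 12c + 11·20 = 568.
12c = 568 − 220 = 348, so c = 29 px.
4-column span = 4·29 + 3·20 = 176 px.
176 / 2 = 88 px per column.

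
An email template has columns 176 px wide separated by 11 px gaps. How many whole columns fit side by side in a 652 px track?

3 columns

k columns need k·176 + (k−1)·11 = k·187 − 11.
k·187 − 11 ≤ 652 → k ≤ 663 / 187 ≈ 3.55, so k = 3.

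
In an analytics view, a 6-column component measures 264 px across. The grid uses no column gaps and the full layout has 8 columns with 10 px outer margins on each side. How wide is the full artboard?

6c = 264 → c = 44 px.
Total width: 2·10 + 8·44 = 372 px.

372 px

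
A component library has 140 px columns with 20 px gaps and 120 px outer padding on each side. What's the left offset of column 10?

Each column+gutter stride is 160 px; 9 of them past the 120 px margin is 120 + 1440 = 1560 px.

1560 px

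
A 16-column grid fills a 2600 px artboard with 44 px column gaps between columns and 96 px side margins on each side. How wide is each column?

109.25 px

Content width = 2600 − 2·96 = 2408 px.
16 columns + 15 column gaps: 16c + 15·44 = 2408.
16c = 2408 − 660 = 1748, so c = 109.25 px.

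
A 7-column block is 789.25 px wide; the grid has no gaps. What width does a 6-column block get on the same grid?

789.25 / 7 = 112.75 px per column.
With no gaps, 6 columns span 6·112.75 = 676.5 px.

676.5 px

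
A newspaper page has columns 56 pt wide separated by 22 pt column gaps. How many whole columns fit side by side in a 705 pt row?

Each extra column adds 56 + 22 = 78 pt.
(705 + 22) / 78 = 9.32, so 9 columns fit.

9 columns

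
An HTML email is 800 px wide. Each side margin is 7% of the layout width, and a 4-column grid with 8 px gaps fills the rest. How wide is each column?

Each margin = 7% of 800 = 56 px; content = 800 − 2·56 = 688 px.
4c + 3·8 = 688 → 4c = 664 → c = 166 px.

166 px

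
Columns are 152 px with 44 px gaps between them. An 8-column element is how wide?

8-column span = 8·152 + 7·44 = 1524 px.

1524 px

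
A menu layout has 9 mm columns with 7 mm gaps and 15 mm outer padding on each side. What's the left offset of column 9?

143 mm

Before column 9: the margin + 8 columns + 8 gaps.
Offset = 15 + 8·(9 + 7) = 15 + 128 = 143 mm.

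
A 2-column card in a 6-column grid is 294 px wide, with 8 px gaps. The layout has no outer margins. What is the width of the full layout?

898 px

2c + 1·8 = 294 → 2c = 286 → c = 143 px.
Summing: 858 + 40 = 898 px.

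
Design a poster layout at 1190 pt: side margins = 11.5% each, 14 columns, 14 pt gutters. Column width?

52.45 pt

1190 × (1 − 2·11.5%) = 1190 × 77% = 916.3 pt for the columns.
Subtracting 13 gutters of 14 leaves 734.3 for 14 columns, so c = 52.45 pt.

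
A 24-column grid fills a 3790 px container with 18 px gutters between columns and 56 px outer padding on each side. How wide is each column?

136 px

Subtract both margins: 3790 − 2·56 = 3678 px.
24 columns + 23 gutters: 24c + 23·18 = 3678.
24c = 3678 − 414 = 3264, so c = 136 px.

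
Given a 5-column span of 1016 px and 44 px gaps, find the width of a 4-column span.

804 px

Subtracting 4 gaps of 44 leaves 840 for 5 columns, so c = 168 px.
4-column span = 4·168 + 3·44 = 804 px.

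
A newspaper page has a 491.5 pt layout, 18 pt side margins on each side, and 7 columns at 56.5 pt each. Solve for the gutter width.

Content width = 491.5 − 2·18 = 455.5 pt.
7 columns take 7·56.5 = 395.5 pt; remaining 60 splits into 6 gutters.
g = 60 / 6 = 10 pt.

10 pt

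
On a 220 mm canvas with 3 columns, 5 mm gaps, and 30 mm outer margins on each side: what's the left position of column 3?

Content = 220 − 2·30 = 160 mm.
3c + 2·5 = 160 → 3c = 150 → c = 50 mm.
Before column 3: the margin + 2 columns + 2 gaps.
Offset = 30 + 2·(50 + 5) = 30 + 110 = 140 mm.

140 mm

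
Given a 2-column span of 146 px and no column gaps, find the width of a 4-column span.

2c = 146 → c = 73 px.
With no column gaps, 4 columns span 4·73 = 292 px.

292 px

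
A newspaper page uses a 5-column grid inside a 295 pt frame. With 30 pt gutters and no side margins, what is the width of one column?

35 pt

Subtracting 4 gutters of 30 leaves 175 for 5 columns, so c = 35 pt.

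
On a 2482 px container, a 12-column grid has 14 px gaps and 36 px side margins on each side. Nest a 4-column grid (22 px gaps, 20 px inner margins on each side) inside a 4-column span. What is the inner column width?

Subtract both margins: 2482 − 2·36 = 2410 px.
12c + 11·14 = 2410 → 12c = 2256 → c = 188 px.
4-column span = 4·188 + 3·14 = 794 px.
Inner content = 794 − 2·20 = 754 px.
754 − 3·22 = 688; ÷4 gives d = 172 px.

172 px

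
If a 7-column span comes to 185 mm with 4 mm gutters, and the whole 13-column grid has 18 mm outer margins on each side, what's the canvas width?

7 columns + 6 gutters: 7c + 6·4 = 185.
7c = 185 − 24 = 161, so c = 23 mm.
Total width: 2·18 + 13·23 + 12·4 = 383 mm.

383 mm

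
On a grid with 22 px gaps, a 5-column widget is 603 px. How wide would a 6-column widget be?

728 px

5 columns + 4 gaps: 5c + 4·22 = 603.
5c = 603 − 88 = 515, so c = 103 px.
Span of 6: 6·103 + 5·22 = 618 + 110 = 728 px.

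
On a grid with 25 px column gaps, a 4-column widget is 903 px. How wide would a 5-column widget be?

1135 px

903 − 3·25 = 828; ÷4 gives c = 207 px.
5 columns plus 4 column gaps: 1035 + 100 = 1135 px.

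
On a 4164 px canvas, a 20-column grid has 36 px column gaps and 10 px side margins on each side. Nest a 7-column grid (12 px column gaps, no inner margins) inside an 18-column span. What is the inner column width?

Subtract both margins: 4164 − 2·10 = 4144 px.
Subtracting 19 column gaps of 36 leaves 3460 for 20 columns, so c = 173 px.
Span of 18: 18·173 + 17·36 = 3114 + 612 = 3726 px.
3726 − 6·12 = 3654; ÷7 gives d = 522 px.

522 px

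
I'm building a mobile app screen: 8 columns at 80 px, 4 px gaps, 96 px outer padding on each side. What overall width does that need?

Layout = 2·96 + 8·80 + 7·4 = 192 + 640 + 28 = 860 px.

860 px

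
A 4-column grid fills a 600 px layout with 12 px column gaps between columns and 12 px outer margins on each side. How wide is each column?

135 px

Subtract both margins: 600 − 2·12 = 576 px.
4c + 3·12 = 576 → 4c = 540 → c = 135 px.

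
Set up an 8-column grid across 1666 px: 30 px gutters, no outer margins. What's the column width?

182 px

8 columns + 7 gutters: 8c + 7·30 = 1666.
8c = 1666 − 210 = 1456, so c = 182 px.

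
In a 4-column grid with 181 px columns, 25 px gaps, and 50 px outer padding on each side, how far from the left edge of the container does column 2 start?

256 px

Each column+gutter stride is 206 px; 1 of them past the 50 px margin is 50 + 206 = 256 px.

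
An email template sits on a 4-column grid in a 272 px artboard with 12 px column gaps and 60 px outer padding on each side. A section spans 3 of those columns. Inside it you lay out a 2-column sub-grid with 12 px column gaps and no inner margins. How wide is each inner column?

Subtract both margins: 272 − 2·60 = 152 px.
4 columns + 3 column gaps: 4c + 3·12 = 152.
4c = 152 − 36 = 116, so c = 29 px.
3 columns plus 2 column gaps: 87 + 24 = 111 px.
111 − 1·12 = 99; ÷2 gives d = 49.5 px.

49.5 px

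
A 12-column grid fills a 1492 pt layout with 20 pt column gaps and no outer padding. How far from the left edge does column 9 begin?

1008 pt

12c + 11·20 = 1492 → 12c = 1272 → c = 106 pt.
Before column 9: 8 columns + 8 column gaps.
Offset = 8·(106 + 20) = 8·126 = 1008 pt.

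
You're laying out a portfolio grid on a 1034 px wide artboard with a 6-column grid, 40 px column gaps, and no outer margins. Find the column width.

139 px

1034 − 5·40 = 834; ÷6 gives c = 139 px.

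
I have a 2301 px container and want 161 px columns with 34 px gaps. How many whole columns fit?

k columns need k·161 + (k−1)·34 = k·195 − 34.
k·195 − 34 ≤ 2301 → k ≤ 2335 / 195 ≈ 11.97, so k = 11.

11 columns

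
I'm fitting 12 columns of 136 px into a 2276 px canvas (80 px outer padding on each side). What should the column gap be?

44 px

Subtract both margins: 2276 − 2·80 = 2116 px.
12 columns take 12·136 = 1632 px; remaining 484 splits into 11 column gaps.
g = 484 / 11 = 44 px.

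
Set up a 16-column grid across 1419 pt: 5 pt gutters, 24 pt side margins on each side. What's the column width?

Content width = 1419 − 2·24 = 1371 pt.
16 columns + 15 gutters: 16c + 15·5 = 1371.
16c = 1371 − 75 = 1296, so c = 81 pt.

81 pt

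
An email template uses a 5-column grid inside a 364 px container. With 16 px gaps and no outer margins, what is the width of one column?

Subtracting 4 gaps of 16 leaves 300 for 5 columns, so c = 60 px.

60 px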